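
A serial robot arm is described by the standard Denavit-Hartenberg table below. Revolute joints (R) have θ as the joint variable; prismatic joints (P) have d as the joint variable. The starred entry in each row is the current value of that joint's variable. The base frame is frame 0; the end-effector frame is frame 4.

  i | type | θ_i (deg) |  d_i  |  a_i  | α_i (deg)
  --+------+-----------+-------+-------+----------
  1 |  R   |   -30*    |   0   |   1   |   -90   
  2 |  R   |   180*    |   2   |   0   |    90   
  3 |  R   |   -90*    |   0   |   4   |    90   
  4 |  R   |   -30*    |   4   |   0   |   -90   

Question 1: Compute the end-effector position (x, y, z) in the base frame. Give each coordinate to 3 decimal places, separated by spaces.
after link 1: o_1 = (0.8660, -0.5000, 0.0000)
after link 2: o_2 = (1.8660, 1.2321, 0.0000)
after link 3: o_3 = (-0.1340, -2.2321, -0.0000)
after link 4: o_4 = (3.3301, -4.2321, -0.0000)

3.330 -4.232 -0.000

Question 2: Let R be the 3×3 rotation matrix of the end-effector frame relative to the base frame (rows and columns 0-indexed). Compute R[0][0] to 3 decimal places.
End-effector x-axis (col 0 of R) = (-0.4330,-0.7500,0.5000)
R[0][0] = -0.4330

-0.433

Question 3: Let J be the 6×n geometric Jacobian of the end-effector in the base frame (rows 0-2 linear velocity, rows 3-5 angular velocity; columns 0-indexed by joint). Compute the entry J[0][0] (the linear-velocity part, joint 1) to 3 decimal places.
4.232

axis z_0 = ẑ; lever o_n−o_0 = (3.3301,-4.2321,-0.0000)
cross product → J_v[:, 0] = (4.2321,3.3301,-0.0000)
J_ω[:, 0] = z_0
entry J[0][0] = 4.2321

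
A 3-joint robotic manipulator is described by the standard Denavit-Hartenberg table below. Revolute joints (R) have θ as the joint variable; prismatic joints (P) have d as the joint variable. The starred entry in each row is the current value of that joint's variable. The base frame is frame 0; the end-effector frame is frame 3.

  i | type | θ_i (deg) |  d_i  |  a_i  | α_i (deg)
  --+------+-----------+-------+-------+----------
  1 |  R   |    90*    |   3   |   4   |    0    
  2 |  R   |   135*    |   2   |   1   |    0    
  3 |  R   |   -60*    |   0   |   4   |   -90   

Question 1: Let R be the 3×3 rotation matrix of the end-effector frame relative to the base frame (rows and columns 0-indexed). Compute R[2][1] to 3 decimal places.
-1.000

End-effector y-axis (col 1 of R) = (-0.0000,-0.0000,-1.0000)
R[2][1] = -1.0000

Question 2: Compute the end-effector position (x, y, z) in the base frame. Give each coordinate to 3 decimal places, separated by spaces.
after link 1: o_1 = (0.0000, 4.0000, 3.0000)
after link 2: o_2 = (-0.7071, 3.2929, 5.0000)
after link 3: o_3 = (-4.5708, 4.3282, 5.0000)

-4.571 4.328 5.000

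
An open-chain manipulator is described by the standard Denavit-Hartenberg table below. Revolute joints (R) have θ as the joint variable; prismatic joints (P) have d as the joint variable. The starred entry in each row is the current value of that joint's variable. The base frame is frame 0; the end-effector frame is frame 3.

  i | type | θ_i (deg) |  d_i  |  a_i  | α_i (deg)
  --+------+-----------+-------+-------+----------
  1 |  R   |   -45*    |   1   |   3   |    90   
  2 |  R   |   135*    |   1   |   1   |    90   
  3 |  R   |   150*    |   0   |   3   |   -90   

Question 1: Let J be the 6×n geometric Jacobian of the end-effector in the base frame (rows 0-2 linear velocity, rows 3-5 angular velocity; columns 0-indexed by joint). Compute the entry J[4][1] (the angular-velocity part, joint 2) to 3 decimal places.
-0.707

axis z_1 = (-0.7071,-0.7071,0.0000); lever o_n−o_1 = (-0.9687,-2.5668,-1.1300)
cross product → J_v[:, 1] = (0.7990,-0.7990,1.1300)
J_ω[:, 1] = z_1
entry J[4][1] = -0.7071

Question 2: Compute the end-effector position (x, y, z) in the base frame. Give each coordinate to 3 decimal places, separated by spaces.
after link 1: o_1 = (2.1213, -2.1213, 1.0000)
after link 2: o_2 = (0.9142, -2.3284, 1.7071)
after link 3: o_3 = (1.1526, -4.6881, -0.1300)

1.153 -4.688 -0.130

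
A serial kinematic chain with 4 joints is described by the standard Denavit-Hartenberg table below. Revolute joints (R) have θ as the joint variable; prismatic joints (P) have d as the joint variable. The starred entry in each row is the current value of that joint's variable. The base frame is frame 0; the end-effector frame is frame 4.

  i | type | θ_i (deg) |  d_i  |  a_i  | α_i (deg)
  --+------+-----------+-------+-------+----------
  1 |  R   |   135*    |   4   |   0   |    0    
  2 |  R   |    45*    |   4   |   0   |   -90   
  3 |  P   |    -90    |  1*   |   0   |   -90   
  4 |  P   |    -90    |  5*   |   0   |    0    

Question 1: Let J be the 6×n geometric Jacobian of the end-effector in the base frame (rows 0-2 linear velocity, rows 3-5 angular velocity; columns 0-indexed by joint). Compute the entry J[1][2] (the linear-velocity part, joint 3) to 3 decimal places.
prismatic axis z_2 = (-0.0000,-1.0000,0.0000)
J_v[:, 2] = z_2; J_ω[:, 2] = (0,0,0)
entry J[1][2] = -1.0000

-1.000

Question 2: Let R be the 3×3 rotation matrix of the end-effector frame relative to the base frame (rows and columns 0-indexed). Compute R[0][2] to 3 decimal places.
-1.000

End-effector z-axis (col 2 of R) = (-1.0000,0.0000,-0.0000)
R[0][2] = -1.0000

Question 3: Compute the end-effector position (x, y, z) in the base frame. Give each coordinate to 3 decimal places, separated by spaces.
-5.000 -1.000 8.000

after link 1: o_1 = (0.0000, 0.0000, 4.0000)
after link 2: o_2 = (0.0000, 0.0000, 8.0000)
after link 3: o_3 = (-0.0000, -1.0000, 8.0000)
after link 4: o_4 = (-5.0000, -1.0000, 8.0000)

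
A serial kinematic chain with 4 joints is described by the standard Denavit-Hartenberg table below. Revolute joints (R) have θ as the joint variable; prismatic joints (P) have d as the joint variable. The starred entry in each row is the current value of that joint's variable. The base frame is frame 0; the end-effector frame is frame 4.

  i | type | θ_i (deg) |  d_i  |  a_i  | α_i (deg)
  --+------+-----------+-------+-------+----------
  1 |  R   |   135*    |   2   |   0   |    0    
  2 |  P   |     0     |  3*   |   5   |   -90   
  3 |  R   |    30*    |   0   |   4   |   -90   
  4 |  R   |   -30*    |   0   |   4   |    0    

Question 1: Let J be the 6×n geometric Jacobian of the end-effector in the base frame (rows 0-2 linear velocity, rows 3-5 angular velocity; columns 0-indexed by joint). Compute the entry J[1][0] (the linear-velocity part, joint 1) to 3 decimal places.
axis z_0 = ẑ; lever o_n−o_0 = (-9.5206,6.6921,1.2679)
cross product → J_v[:, 0] = (-6.6921,-9.5206,0.0000)
J_ω[:, 0] = z_0
entry J[1][0] = -9.5206

-9.521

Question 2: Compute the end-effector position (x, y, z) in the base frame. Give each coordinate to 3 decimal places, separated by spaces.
-9.521 6.692 1.268

after link 1: o_1 = (0.0000, 0.0000, 2.0000)
after link 2: o_2 = (-3.5355, 3.5355, 5.0000)
after link 3: o_3 = (-5.9850, 5.9850, 3.0000)
after link 4: o_4 = (-9.5206, 6.6921, 1.2679)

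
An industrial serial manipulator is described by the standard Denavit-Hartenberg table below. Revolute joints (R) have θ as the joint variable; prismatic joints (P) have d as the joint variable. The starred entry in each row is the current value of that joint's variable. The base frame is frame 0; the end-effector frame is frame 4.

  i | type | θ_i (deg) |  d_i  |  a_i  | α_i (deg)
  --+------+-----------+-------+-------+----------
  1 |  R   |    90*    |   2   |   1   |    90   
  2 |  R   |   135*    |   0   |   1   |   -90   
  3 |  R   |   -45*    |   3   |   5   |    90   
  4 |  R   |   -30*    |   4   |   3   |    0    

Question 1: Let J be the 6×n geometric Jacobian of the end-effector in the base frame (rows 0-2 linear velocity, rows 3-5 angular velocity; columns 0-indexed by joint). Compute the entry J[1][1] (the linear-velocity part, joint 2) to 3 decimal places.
-1.445

axis z_1 = (1.0000,-0.0000,0.0000); lever o_n−o_1 = (8.2011,-3.5668,1.4455)
cross product → J_v[:, 1] = (0.0000,-1.4455,-3.5668)
J_ω[:, 1] = z_1
entry J[1][1] = -1.4455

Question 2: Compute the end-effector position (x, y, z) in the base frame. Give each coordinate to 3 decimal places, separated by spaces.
after link 1: o_1 = (0.0000, 1.0000, 2.0000)
after link 2: o_2 = (-0.0000, 0.2929, 2.7071)
after link 3: o_3 = (3.5355, -4.3284, 3.0858)
after link 4: o_4 = (8.2011, -2.5668, 3.4455)

8.201 -2.567 3.445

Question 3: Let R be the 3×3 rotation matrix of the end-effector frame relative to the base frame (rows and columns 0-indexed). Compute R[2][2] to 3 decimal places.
End-effector z-axis (col 2 of R) = (0.7071,0.5000,-0.5000)
R[2][2] = -0.5000

-0.500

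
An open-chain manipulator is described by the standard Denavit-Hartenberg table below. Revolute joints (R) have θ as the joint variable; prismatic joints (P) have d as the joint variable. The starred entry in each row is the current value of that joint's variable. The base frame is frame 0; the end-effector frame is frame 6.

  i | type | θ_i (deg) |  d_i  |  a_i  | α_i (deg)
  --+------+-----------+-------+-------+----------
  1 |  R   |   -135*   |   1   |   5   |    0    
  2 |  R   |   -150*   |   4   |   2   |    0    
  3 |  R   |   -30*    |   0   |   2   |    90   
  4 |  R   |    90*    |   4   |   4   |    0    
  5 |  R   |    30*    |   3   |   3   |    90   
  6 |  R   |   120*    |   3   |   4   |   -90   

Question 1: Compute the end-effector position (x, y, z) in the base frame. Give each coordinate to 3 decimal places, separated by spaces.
7.279 -6.105 11.366

after link 1: o_1 = (-3.5355, -3.5355, 1.0000)
after link 2: o_2 = (-3.0179, -1.6037, 5.0000)
after link 3: o_3 = (-1.6037, -0.1895, 5.0000)
after link 4: o_4 = (1.2247, -3.0179, 9.0000)
after link 5: o_5 = (2.2854, -6.1999, 11.5981)
after link 6: o_6 = (7.2791, -6.1051, 11.3660)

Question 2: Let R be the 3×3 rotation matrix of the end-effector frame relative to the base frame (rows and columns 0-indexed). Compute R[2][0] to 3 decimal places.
End-effector x-axis (col 0 of R) = (0.7891,-0.4356,-0.4330)
R[2][0] = -0.4330

-0.433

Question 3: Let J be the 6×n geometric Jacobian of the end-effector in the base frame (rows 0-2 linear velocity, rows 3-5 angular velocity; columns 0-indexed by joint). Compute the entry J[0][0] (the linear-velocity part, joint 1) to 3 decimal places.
6.105

axis z_0 = ẑ; lever o_n−o_0 = (7.2791,-6.1051,11.3660)
cross product → J_v[:, 0] = (6.1051,7.2791,-0.0000)
J_ω[:, 0] = z_0
entry J[0][0] = 6.1051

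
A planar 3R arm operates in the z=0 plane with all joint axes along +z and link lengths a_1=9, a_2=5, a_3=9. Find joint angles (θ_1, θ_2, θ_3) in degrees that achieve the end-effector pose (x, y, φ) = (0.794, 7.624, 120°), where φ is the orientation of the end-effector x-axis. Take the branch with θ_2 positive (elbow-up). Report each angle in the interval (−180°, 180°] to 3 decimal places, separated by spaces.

-30.002 150.003 -0.000

wrist centre = target − a_3·(cos φ, sin φ) = (5.2940, -0.1702)
cos θ_2 = (28.0554−9²−5²)/(2·9·5) = -0.8661; θ_2 = 150.0029° (elbow-up)
β = atan2(-0.1702,5.2940) = -1.8417°; ψ = atan2(2.4998,4.6697) = 28.1608°
θ_1 = β − ψ = -30.0025°
θ_3 = φ − θ_1 − θ_2 = -0.0005° (wrapped to (-180°,180°])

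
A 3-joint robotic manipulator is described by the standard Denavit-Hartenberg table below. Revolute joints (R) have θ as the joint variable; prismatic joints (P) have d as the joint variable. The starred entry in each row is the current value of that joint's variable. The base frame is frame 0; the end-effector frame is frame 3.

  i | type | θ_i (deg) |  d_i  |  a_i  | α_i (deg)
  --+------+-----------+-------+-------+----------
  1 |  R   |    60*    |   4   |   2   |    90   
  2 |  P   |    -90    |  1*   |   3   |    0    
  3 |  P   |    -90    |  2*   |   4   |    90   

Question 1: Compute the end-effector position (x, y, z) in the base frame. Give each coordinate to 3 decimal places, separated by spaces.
1.598 -3.232 1.000

after link 1: o_1 = (1.0000, 1.7321, 4.0000)
after link 2: o_2 = (1.8660, 1.2321, 1.0000)
after link 3: o_3 = (1.5981, -3.2321, 1.0000)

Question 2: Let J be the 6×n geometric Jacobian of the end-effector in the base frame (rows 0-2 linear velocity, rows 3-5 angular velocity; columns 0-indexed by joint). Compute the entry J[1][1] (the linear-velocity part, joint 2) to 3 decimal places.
prismatic axis z_1 = (0.8660,-0.5000,0.0000)
J_v[:, 1] = z_1; J_ω[:, 1] = (0,0,0)
entry J[1][1] = -0.5000

-0.500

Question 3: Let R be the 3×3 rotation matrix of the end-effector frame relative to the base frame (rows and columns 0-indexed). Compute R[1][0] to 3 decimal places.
End-effector x-axis (col 0 of R) = (-0.5000,-0.8660,-0.0000)
R[1][0] = -0.8660

-0.866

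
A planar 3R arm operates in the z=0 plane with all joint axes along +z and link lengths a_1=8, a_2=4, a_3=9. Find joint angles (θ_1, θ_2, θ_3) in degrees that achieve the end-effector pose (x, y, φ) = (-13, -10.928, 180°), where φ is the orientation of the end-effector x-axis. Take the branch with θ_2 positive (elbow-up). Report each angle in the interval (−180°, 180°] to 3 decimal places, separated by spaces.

wrist centre = target − a_3·(cos φ, sin φ) = (-4.0000, -10.9280)
cos θ_2 = (135.4212−8²−4²)/(2·8·4) = 0.8660; θ_2 = 30.0080° (elbow-up)
β = atan2(-10.9280,-4.0000) = -110.1043°; ψ = atan2(2.0005,11.4638) = 9.8987°
θ_1 = β − ψ = -120.0029°
θ_3 = φ − θ_1 − θ_2 = -90.0050° (wrapped to (-180°,180°])

-120.003 30.008 -90.005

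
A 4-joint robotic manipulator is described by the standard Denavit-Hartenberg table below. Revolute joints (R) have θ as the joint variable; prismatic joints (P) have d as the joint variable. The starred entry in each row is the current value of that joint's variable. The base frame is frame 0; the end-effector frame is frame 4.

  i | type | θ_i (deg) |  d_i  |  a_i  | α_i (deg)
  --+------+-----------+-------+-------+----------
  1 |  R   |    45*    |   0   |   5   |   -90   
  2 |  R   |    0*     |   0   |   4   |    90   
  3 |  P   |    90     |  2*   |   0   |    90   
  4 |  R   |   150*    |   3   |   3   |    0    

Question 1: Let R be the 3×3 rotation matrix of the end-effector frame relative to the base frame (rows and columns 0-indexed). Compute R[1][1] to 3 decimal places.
-0.354

End-effector y-axis (col 1 of R) = (0.3536,-0.3536,-0.8660)
R[1][1] = -0.3536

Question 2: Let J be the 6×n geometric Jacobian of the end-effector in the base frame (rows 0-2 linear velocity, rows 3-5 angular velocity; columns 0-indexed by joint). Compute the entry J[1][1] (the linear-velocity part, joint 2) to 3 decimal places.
axis z_1 = (-0.7071,0.7071,0.0000); lever o_n−o_1 = (6.7869,3.1126,3.5000)
cross product → J_v[:, 1] = (2.4749,2.4749,-7.0000)
J_ω[:, 1] = z_1
entry J[1][1] = 2.4749

2.475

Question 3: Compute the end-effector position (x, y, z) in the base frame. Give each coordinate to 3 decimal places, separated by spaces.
after link 1: o_1 = (3.5355, 3.5355, 0.0000)
after link 2: o_2 = (6.3640, 6.3640, 0.0000)
after link 3: o_3 = (6.3640, 6.3640, 2.0000)
after link 4: o_4 = (10.3224, 6.6482, 3.5000)

10.322 6.648 3.500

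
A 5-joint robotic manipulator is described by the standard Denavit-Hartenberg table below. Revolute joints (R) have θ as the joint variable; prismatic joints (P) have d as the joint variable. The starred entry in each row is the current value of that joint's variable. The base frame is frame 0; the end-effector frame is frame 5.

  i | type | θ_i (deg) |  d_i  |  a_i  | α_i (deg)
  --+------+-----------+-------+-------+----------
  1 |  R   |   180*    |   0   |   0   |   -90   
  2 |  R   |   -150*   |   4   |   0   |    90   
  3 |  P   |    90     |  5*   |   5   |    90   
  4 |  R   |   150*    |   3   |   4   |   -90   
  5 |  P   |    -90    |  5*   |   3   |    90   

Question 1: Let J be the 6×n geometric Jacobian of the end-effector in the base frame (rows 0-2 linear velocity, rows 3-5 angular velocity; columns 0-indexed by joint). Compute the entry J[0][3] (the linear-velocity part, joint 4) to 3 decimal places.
-2.982

axis z_3 = (0.8660,-0.0000,0.5000); lever o_n−o_3 = (4.0311,5.9641,5.0179)
cross product → J_v[:, 3] = (-2.9821,-2.3301,5.1651)
J_ω[:, 3] = z_3
entry J[0][3] = -2.9821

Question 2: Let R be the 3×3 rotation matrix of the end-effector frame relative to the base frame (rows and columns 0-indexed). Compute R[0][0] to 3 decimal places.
End-effector x-axis (col 0 of R) = (0.8660,0.0000,0.5000)
R[0][0] = 0.8660

0.866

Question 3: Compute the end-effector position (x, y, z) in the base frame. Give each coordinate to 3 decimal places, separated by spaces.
6.531 -3.036 0.688

after link 1: o_1 = (0.0000, 0.0000, 0.0000)
after link 2: o_2 = (-0.0000, -4.0000, 0.0000)
after link 3: o_3 = (2.5000, -9.0000, -4.3301)
after link 4: o_4 = (6.0981, -5.5359, -4.5622)
after link 5: o_5 = (6.5311, -3.0359, 0.6878)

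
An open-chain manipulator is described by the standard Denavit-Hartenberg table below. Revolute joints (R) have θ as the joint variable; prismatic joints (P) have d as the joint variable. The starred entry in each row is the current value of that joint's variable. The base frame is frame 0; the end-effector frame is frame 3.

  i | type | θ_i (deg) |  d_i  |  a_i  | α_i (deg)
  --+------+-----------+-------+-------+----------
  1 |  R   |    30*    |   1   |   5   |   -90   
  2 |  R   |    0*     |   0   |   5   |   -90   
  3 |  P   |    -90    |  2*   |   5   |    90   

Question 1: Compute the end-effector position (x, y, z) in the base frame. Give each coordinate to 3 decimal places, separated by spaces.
6.160 9.330 -1.000

after link 1: o_1 = (4.3301, 2.5000, 1.0000)
after link 2: o_2 = (8.6603, 5.0000, 1.0000)
after link 3: o_3 = (6.1603, 9.3301, -1.0000)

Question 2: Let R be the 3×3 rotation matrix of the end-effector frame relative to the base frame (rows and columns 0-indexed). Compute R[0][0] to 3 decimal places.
-0.500

End-effector x-axis (col 0 of R) = (-0.5000,0.8660,0.0000)
R[0][0] = -0.5000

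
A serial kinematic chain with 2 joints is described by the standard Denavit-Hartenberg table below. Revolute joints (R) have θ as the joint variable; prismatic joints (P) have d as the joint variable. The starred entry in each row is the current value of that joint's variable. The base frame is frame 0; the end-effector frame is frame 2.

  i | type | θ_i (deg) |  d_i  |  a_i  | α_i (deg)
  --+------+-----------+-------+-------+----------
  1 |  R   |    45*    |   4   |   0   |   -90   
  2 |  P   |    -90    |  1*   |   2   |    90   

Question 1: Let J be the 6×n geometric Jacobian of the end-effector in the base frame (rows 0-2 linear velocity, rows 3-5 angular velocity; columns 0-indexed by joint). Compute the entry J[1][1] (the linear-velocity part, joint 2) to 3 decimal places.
prismatic axis z_1 = (-0.7071,0.7071,0.0000)
J_v[:, 1] = z_1; J_ω[:, 1] = (0,0,0)
entry J[1][1] = 0.7071

0.707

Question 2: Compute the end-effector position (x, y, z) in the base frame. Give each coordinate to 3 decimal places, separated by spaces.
-0.707 0.707 6.000

after link 1: o_1 = (0.0000, 0.0000, 4.0000)
after link 2: o_2 = (-0.7071, 0.7071, 6.0000)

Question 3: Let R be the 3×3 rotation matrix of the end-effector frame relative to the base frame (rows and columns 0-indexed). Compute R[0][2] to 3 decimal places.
-0.707

End-effector z-axis (col 2 of R) = (-0.7071,-0.7071,0.0000)
R[0][2] = -0.7071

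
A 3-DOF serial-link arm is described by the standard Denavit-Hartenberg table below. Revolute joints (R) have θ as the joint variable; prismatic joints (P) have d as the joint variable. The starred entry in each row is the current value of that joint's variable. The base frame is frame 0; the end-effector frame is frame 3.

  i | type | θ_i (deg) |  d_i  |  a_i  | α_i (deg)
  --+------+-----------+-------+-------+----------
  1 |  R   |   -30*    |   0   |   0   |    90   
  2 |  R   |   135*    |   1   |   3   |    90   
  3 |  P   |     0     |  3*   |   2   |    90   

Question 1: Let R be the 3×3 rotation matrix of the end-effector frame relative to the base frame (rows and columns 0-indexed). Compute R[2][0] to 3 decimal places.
End-effector x-axis (col 0 of R) = (-0.6124,0.3536,0.7071)
R[2][0] = 0.7071

0.707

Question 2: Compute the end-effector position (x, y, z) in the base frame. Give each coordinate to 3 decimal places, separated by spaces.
after link 1: o_1 = (0.0000, 0.0000, 0.0000)
after link 2: o_2 = (-2.3371, 0.1946, 2.1213)
after link 3: o_3 = (-1.7247, -0.1589, 5.6569)

-1.725 -0.159 5.657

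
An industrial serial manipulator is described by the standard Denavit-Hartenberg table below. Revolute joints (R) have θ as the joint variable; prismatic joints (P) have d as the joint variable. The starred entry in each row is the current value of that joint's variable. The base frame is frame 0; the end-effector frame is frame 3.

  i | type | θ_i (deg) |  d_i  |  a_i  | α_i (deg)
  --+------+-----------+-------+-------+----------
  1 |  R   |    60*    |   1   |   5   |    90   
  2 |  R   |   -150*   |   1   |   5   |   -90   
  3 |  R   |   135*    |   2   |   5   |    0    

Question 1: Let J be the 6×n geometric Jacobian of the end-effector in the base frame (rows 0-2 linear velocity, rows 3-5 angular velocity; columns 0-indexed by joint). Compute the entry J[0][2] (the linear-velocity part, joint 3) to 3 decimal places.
4.593

axis z_2 = (0.2500,0.4330,-0.8660); lever o_n−o_2 = (-1.0309,5.2854,0.0357)
cross product → J_v[:, 2] = (4.5928,0.8839,1.7678)
J_ω[:, 2] = z_2
entry J[0][2] = 4.5928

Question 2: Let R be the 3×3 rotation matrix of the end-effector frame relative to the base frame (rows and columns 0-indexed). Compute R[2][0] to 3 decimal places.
0.354

End-effector x-axis (col 0 of R) = (-0.3062,0.8839,0.3536)
R[2][0] = 0.3536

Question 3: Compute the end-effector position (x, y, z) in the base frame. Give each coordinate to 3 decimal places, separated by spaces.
0.170 5.366 -1.464

after link 1: o_1 = (2.5000, 4.3301, 1.0000)
after link 2: o_2 = (1.2010, 0.0801, -1.5000)
after link 3: o_3 = (0.1700, 5.3656, -1.4643)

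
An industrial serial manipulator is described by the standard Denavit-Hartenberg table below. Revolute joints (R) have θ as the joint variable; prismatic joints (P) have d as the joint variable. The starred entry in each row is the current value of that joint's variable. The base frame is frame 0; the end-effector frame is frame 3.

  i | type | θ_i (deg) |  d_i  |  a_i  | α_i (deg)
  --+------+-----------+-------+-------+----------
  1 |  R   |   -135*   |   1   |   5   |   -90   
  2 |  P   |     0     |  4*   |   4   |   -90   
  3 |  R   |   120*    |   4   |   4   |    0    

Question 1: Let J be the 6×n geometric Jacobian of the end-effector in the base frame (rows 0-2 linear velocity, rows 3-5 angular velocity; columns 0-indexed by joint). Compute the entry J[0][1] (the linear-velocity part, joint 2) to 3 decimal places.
0.707

prismatic axis z_1 = (0.7071,-0.7071,0.0000)
J_v[:, 1] = z_1; J_ω[:, 1] = (0,0,0)
entry J[0][1] = 0.7071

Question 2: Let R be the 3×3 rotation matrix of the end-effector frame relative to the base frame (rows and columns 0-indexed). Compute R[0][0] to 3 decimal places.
End-effector x-axis (col 0 of R) = (-0.2588,0.9659,-0.0000)
R[0][0] = -0.2588

-0.259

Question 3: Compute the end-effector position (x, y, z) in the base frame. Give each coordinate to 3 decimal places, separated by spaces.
-4.571 -5.329 -3.000

after link 1: o_1 = (-3.5355, -3.5355, 1.0000)
after link 2: o_2 = (-3.5355, -9.1924, 1.0000)
after link 3: o_3 = (-4.5708, -5.3287, -3.0000)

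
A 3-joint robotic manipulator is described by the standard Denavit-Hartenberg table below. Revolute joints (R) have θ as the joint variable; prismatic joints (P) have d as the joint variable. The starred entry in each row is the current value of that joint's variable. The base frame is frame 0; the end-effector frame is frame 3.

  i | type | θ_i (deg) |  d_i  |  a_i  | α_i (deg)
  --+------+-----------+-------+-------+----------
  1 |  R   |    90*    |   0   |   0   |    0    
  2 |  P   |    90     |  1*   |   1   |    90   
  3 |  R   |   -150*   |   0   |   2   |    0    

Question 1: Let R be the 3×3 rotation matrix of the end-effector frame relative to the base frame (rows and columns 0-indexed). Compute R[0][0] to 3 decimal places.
0.866

End-effector x-axis (col 0 of R) = (0.8660,-0.0000,-0.5000)
R[0][0] = 0.8660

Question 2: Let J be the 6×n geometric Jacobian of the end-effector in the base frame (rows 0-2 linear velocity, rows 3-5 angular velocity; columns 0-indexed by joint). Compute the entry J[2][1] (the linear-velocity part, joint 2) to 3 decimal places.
1.000

prismatic axis z_1 = (0.0000,0.0000,1.0000)
J_v[:, 1] = z_1; J_ω[:, 1] = (0,0,0)
entry J[2][1] = 1.0000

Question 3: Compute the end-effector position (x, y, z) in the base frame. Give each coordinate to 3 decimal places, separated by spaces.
0.732 -0.000 0.000

after link 1: o_1 = (0.0000, 0.0000, 0.0000)
after link 2: o_2 = (-1.0000, 0.0000, 1.0000)
after link 3: o_3 = (0.7321, -0.0000, 0.0000)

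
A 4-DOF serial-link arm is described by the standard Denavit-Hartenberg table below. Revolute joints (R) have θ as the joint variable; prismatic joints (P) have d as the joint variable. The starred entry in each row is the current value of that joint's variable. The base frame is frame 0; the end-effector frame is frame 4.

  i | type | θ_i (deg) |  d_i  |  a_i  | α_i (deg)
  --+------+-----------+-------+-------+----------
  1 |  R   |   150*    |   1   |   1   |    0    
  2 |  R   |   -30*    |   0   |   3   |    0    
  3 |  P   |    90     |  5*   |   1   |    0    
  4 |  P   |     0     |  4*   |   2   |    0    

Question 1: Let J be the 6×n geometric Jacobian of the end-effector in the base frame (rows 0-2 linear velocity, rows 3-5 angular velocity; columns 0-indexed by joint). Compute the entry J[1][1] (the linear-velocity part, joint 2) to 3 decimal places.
-4.098

axis z_1 = (0.0000,0.0000,1.0000); lever o_n−o_1 = (-4.0981,1.0981,9.0000)
cross product → J_v[:, 1] = (-1.0981,-4.0981,0.0000)
J_ω[:, 1] = z_1
entry J[1][1] = -4.0981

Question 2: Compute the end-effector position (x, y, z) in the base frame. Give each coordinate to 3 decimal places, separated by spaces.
-4.964 1.598 10.000

after link 1: o_1 = (-0.8660, 0.5000, 1.0000)
after link 2: o_2 = (-2.3660, 3.0981, 1.0000)
after link 3: o_3 = (-3.2321, 2.5981, 6.0000)
after link 4: o_4 = (-4.9641, 1.5981, 10.0000)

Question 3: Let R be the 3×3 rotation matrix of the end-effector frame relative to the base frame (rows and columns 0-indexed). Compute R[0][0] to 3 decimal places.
-0.866

End-effector x-axis (col 0 of R) = (-0.8660,-0.5000,0.0000)
R[0][0] = -0.8660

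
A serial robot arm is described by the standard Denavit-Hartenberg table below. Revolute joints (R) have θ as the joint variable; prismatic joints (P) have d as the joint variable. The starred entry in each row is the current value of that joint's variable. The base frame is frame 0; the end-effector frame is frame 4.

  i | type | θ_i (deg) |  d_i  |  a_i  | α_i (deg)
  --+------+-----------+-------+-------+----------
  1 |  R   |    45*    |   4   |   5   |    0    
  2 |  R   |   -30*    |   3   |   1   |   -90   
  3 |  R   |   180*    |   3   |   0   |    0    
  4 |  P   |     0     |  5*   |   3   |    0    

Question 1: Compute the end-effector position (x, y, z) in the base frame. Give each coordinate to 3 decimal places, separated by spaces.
after link 1: o_1 = (3.5355, 3.5355, 4.0000)
after link 2: o_2 = (4.5015, 3.7944, 7.0000)
after link 3: o_3 = (3.7250, 6.6921, 7.0000)
after link 4: o_4 = (-0.4669, 10.7453, 7.0000)

-0.467 10.745 7.000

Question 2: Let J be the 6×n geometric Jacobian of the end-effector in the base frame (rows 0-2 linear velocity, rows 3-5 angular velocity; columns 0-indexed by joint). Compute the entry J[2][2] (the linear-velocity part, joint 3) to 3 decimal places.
axis z_2 = (-0.2588,0.9659,0.0000); lever o_n−o_2 = (-4.9683,6.9509,0.0000)
cross product → J_v[:, 2] = (-0.0000,-0.0000,3.0000)
J_ω[:, 2] = z_2
entry J[2][2] = 3.0000

3.000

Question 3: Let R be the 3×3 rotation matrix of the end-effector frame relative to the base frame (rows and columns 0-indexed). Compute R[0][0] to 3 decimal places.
End-effector x-axis (col 0 of R) = (-0.9659,-0.2588,-0.0000)
R[0][0] = -0.9659

-0.966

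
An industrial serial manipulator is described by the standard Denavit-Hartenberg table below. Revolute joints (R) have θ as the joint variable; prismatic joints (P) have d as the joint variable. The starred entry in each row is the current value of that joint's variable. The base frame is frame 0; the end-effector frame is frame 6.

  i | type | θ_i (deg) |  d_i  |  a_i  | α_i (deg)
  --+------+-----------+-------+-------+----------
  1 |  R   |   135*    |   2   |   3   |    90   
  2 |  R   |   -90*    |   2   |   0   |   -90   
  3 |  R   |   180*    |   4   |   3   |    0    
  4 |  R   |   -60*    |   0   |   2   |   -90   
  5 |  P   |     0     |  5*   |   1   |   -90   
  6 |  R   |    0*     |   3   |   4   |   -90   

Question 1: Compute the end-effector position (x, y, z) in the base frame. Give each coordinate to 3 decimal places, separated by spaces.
-3.933 1.724 12.830

after link 1: o_1 = (-2.1213, 2.1213, 2.0000)
after link 2: o_2 = (-0.7071, 3.5355, 2.0000)
after link 3: o_3 = (-3.5355, 6.3640, 5.0000)
after link 4: o_4 = (-4.7603, 5.1392, 6.0000)
after link 5: o_5 = (-3.6049, 6.2946, 10.8301)
after link 6: o_6 = (-3.9331, 1.7238, 12.8301)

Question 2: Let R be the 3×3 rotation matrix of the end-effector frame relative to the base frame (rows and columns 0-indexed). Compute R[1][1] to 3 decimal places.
End-effector y-axis (col 1 of R) = (-0.7071,0.7071,-0.0000)
R[1][1] = 0.7071

0.707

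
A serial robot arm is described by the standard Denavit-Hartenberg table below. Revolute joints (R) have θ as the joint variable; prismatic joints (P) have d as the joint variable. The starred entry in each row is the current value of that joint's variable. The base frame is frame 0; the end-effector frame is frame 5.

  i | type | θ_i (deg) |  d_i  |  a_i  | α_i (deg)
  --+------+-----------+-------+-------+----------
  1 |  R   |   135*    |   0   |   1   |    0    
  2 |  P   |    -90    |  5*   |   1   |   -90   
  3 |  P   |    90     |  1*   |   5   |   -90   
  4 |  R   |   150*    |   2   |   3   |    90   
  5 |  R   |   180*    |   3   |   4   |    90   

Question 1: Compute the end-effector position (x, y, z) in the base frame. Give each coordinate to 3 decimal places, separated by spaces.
after link 1: o_1 = (-0.7071, 0.7071, 0.0000)
after link 2: o_2 = (0.0000, 1.4142, 5.0000)
after link 3: o_3 = (-0.7071, 2.1213, 0.0000)
after link 4: o_4 = (-1.0607, -0.3536, 2.5981)
after link 5: o_5 = (-0.6378, -0.7765, -2.3660)

-0.638 -0.776 -2.366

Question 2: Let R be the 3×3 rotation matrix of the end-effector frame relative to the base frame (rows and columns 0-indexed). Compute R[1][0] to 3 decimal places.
0.354

End-effector x-axis (col 0 of R) = (-0.3536,0.3536,-0.8660)
R[1][0] = 0.3536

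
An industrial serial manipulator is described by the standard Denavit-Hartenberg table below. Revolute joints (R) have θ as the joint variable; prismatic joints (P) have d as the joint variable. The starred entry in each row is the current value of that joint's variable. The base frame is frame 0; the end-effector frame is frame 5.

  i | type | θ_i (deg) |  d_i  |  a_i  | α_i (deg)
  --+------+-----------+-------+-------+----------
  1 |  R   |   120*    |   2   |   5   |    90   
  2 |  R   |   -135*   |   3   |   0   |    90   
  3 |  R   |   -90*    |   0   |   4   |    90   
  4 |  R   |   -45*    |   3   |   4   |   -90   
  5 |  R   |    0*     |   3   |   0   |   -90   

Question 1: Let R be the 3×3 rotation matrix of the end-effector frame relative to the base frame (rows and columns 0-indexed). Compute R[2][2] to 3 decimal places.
End-effector z-axis (col 2 of R) = (0.3536,-0.6124,-0.7071)
R[2][2] = -0.7071

-0.707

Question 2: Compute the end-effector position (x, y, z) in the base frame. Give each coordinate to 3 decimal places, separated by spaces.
-8.963 3.625 3.621

after link 1: o_1 = (-2.5000, 4.3301, 2.0000)
after link 2: o_2 = (0.0981, 5.8301, 2.0000)
after link 3: o_3 = (-3.3660, 3.8301, 2.0000)
after link 4: o_4 = (-7.8762, 5.9851, 2.1213)
after link 5: o_5 = (-8.9633, 3.6254, 3.6213)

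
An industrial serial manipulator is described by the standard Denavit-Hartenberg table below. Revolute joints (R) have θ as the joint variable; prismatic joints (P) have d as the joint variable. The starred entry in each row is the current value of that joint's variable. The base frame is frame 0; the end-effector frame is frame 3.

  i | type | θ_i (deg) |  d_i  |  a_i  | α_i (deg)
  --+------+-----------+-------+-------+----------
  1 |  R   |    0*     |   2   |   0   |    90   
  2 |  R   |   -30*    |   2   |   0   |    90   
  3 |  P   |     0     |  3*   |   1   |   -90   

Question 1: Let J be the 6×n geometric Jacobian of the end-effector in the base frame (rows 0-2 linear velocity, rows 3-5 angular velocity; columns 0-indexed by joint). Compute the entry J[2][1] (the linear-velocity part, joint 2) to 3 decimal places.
axis z_1 = (0.0000,-1.0000,0.0000); lever o_n−o_1 = (-0.6340,-2.0000,-3.0981)
cross product → J_v[:, 1] = (3.0981,-0.0000,-0.6340)
J_ω[:, 1] = z_1
entry J[2][1] = -0.6340

-0.634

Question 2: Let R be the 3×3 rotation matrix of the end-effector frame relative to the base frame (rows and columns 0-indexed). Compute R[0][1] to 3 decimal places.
0.500

End-effector y-axis (col 1 of R) = (0.5000,0.0000,0.8660)
R[0][1] = 0.5000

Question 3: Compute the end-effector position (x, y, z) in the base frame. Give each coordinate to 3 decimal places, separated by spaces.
after link 1: o_1 = (0.0000, 0.0000, 2.0000)
after link 2: o_2 = (0.0000, -2.0000, 2.0000)
after link 3: o_3 = (-0.6340, -2.0000, -1.0981)

-0.634 -2.000 -1.098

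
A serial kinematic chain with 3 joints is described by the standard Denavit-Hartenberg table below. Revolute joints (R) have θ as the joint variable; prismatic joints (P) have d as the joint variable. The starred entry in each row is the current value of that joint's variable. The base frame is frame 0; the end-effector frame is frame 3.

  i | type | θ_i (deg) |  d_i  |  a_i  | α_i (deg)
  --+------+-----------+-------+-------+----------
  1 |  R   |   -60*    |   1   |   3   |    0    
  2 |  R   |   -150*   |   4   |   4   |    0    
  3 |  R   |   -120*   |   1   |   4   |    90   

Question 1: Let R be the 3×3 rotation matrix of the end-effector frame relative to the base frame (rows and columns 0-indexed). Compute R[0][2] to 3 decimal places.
0.500

End-effector z-axis (col 2 of R) = (0.5000,-0.8660,0.0000)
R[0][2] = 0.5000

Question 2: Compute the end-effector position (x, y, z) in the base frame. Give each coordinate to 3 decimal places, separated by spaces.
after link 1: o_1 = (1.5000, -2.5981, 1.0000)
after link 2: o_2 = (-1.9641, -0.5981, 5.0000)
after link 3: o_3 = (1.5000, 1.4019, 6.0000)

1.500 1.402 6.000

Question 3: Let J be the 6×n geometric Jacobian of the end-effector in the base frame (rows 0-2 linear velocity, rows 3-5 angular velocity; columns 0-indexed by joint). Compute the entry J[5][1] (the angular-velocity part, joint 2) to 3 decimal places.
axis z_1 = (0.0000,0.0000,1.0000); lever o_n−o_1 = (-0.0000,4.0000,5.0000)
cross product → J_v[:, 1] = (-4.0000,-0.0000,0.0000)
J_ω[:, 1] = z_1
entry J[5][1] = 1.0000

1.000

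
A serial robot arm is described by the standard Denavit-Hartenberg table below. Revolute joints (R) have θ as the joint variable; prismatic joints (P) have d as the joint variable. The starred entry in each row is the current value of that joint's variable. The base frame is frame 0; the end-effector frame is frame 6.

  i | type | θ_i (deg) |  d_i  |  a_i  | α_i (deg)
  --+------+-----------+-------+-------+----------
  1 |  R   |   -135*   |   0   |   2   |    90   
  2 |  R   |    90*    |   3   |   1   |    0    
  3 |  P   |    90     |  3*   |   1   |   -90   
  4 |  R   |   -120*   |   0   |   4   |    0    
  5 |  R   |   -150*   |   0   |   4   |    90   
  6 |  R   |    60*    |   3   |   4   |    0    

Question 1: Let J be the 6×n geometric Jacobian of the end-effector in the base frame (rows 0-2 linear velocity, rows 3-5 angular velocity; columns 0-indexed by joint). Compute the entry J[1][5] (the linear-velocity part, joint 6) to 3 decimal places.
2.449

axis z_5 = (0.7071,0.7071,0.0000); lever o_n−o_5 = (3.5355,0.7071,-3.4641)
cross product → J_v[:, 5] = (-2.4495,2.4495,-2.0000)
J_ω[:, 5] = z_5
entry J[1][5] = 2.4495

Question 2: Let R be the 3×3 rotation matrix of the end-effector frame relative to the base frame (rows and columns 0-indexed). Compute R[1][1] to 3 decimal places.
0.612

End-effector y-axis (col 1 of R) = (-0.6124,0.6124,-0.5000)
R[1][1] = 0.6124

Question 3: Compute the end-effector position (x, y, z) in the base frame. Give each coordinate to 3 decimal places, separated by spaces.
after link 1: o_1 = (-1.4142, -1.4142, 0.0000)
after link 2: o_2 = (-3.5355, 0.7071, 1.0000)
after link 3: o_3 = (-4.9497, 3.5355, 1.0000)
after link 4: o_4 = (-8.8135, 4.5708, 1.0000)
after link 5: o_5 = (-5.9850, 1.7424, 1.0000)
after link 6: o_6 = (-2.4495, 2.4495, -2.4641)

-2.449 2.449 -2.464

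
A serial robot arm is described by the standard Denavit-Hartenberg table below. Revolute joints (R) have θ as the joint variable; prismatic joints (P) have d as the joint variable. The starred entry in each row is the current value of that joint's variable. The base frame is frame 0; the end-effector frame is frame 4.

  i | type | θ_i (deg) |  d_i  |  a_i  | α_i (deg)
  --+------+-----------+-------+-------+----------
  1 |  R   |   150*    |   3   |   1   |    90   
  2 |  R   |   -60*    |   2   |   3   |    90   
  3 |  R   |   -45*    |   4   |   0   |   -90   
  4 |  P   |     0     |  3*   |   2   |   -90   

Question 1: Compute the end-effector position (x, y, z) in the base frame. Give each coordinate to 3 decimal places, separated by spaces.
0.658 2.746 -4.660

after link 1: o_1 = (-0.8660, 0.5000, 3.0000)
after link 2: o_2 = (-1.1651, 2.9821, 0.4019)
after link 3: o_3 = (1.8349, 1.2500, -1.5981)
after link 4: o_4 = (0.6576, 2.7463, -4.6599)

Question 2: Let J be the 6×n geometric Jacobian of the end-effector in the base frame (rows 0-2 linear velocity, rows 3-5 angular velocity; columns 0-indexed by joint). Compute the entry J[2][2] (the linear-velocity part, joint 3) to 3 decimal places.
axis z_2 = (0.7500,-0.4330,-0.5000); lever o_n−o_2 = (1.8226,-0.2358,-5.0619)
cross product → J_v[:, 2] = (2.0740,2.8851,0.6124)
J_ω[:, 2] = z_2
entry J[2][2] = 0.6124

0.612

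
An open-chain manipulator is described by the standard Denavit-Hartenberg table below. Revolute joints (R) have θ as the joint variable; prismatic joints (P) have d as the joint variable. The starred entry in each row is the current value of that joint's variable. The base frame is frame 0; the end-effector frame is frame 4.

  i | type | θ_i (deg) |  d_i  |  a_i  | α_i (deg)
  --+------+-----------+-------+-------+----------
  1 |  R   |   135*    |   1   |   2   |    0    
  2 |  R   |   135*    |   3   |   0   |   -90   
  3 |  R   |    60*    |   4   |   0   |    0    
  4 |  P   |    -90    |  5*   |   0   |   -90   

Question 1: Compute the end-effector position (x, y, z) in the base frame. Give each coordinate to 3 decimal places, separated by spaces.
7.586 1.414 4.000

after link 1: o_1 = (-1.4142, 1.4142, 1.0000)
after link 2: o_2 = (-1.4142, 1.4142, 4.0000)
after link 3: o_3 = (2.5858, 1.4142, 4.0000)
after link 4: o_4 = (7.5858, 1.4142, 4.0000)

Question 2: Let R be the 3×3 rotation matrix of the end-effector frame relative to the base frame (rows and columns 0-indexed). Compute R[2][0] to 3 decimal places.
0.500

End-effector x-axis (col 0 of R) = (-0.0000,-0.8660,0.5000)
R[2][0] = 0.5000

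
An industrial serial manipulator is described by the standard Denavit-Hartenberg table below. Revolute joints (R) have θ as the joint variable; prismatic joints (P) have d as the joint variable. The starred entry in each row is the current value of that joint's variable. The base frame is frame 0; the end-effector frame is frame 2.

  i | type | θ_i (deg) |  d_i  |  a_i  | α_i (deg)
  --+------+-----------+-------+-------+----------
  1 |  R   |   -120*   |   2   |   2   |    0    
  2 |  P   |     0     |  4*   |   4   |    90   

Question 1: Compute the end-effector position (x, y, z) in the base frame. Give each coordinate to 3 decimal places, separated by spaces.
-3.000 -5.196 6.000

after link 1: o_1 = (-1.0000, -1.7321, 2.0000)
after link 2: o_2 = (-3.0000, -5.1962, 6.0000)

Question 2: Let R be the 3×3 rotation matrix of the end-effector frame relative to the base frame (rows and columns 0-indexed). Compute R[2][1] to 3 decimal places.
End-effector y-axis (col 1 of R) = (0.0000,-0.0000,1.0000)
R[2][1] = 1.0000

1.000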